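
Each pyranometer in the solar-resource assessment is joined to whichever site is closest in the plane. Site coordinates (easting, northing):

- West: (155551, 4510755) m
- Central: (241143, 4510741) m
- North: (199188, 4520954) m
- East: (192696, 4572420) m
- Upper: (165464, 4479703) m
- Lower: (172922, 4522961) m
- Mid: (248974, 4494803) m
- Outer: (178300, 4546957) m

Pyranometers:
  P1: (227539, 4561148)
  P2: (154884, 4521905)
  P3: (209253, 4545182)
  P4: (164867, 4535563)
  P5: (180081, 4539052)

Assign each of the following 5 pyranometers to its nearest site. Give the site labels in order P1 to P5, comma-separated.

P1 → East (d²=1341092633.00)
P2 → West (d²=124767389.00)
P3 → North (d²=688300209.00)
P4 → Lower (d²=223693429.00)
P5 → Outer (d²=65660986.00)

East, West, North, Lower, Outer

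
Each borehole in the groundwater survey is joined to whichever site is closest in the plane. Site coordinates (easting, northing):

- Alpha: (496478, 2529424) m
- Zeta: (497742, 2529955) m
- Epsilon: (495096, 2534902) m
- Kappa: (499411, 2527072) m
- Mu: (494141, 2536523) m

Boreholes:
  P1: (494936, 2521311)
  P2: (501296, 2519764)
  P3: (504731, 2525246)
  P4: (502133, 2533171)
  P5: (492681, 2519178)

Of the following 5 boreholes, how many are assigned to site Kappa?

4

P1 → Kappa
P2 → Kappa
P3 → Kappa
P4 → Zeta
P5 → Kappa
4 of the 5 go to Kappa.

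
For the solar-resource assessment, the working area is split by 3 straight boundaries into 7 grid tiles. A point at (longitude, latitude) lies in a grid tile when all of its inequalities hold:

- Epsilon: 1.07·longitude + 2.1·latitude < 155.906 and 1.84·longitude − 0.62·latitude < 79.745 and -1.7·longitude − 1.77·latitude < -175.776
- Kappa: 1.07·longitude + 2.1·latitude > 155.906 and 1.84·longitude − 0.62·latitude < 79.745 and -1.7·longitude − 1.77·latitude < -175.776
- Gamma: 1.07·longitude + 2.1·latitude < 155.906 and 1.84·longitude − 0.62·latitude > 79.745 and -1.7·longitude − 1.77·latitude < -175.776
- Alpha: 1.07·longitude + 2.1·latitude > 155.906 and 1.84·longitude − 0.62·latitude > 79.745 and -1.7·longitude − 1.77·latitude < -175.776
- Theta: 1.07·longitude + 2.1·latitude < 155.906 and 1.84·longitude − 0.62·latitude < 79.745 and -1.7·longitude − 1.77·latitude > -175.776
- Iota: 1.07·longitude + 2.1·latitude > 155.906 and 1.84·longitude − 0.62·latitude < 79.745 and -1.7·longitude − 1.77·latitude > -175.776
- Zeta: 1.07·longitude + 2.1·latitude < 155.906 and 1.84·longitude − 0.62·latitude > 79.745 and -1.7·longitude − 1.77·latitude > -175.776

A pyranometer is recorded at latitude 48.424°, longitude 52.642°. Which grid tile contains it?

Iota

1.07·52.642 + 2.1·48.424 = 158.017, which is > 155.906
1.84·52.642 − 0.62·48.424 = 66.838, which is < 79.745
-1.7·52.642 − 1.77·48.424 = -175.202, which is > -175.776
This sign pattern matches Iota.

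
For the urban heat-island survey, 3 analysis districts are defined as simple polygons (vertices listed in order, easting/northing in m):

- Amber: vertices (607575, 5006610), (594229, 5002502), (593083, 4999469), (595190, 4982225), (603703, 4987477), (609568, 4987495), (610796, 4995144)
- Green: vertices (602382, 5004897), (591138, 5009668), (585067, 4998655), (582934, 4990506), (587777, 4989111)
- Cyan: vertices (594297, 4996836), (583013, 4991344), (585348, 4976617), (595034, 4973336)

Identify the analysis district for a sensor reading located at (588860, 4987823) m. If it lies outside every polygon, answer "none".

Cyan

Cast a ray rightward from (588860, 4987823). For each polygon, the edges (by vertex number in listed order) whose endpoints lie on opposite sides of northing = 4987823, where each meets that height, and whether that is right or left of the point:
Amber: 3–4 at easting≈594506.0 (right), 6–7 at easting≈609620.7 (right) → 2 crossings.
Green: no edge straddles that height → 0 crossings.
Cyan: 2–3 at easting≈583571.3 (left), 4–1 at easting≈594579.7 (right) → 1 crossing.
Only Cyan has an odd count, so the point is inside Cyan.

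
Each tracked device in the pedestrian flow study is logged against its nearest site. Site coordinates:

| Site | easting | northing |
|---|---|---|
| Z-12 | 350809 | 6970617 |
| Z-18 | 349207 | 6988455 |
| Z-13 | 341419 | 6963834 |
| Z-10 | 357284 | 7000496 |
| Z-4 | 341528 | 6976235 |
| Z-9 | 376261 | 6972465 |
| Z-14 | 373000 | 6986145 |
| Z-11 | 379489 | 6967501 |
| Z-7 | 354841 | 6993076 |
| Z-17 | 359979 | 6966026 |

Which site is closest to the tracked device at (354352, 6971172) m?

Squared distances to each site:
Z-12: 12860874.000; Z-18: 325173114.000; Z-13: 221108733.000; Z-10: 868493600.000; Z-4: 190088945.000; Z-9: 481676130.000; Z-14: 571938633.000; Z-11: 645345010.000; Z-7: 480024337.000; Z-17: 58144445.000.
Minimum at Z-12.

Z-12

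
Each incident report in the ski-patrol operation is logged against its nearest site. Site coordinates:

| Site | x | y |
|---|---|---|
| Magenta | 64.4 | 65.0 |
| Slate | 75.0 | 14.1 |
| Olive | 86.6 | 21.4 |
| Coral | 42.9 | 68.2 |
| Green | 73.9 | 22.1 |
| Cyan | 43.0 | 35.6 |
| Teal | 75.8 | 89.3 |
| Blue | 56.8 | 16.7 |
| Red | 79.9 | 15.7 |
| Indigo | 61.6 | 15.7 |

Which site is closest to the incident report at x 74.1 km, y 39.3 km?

Green

Squared distances to each site:
Magenta: 754.580; Slate: 635.850; Olive: 476.660; Coral: 1808.650; Green: 295.880; Cyan: 980.900; Teal: 2502.890; Blue: 810.050; Red: 590.600; Indigo: 713.210.
Minimum at Green.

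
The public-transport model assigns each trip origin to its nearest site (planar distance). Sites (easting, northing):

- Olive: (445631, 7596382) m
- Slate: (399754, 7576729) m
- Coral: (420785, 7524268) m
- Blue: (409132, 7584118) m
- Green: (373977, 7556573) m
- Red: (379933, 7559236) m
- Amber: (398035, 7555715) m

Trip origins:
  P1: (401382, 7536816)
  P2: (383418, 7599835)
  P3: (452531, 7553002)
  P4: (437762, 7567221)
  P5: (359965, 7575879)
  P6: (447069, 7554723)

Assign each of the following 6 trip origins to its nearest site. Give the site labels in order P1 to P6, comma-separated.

Amber, Slate, Coral, Olive, Green, Coral

P1 → Amber (d²=368374610.00)
P2 → Slate (d²=800752132.00)
P3 → Coral (d²=1833451272.00)
P4 → Olive (d²=912285082.00)
P5 → Green (d²=569057780.00)
P6 → Coral (d²=1618355681.00)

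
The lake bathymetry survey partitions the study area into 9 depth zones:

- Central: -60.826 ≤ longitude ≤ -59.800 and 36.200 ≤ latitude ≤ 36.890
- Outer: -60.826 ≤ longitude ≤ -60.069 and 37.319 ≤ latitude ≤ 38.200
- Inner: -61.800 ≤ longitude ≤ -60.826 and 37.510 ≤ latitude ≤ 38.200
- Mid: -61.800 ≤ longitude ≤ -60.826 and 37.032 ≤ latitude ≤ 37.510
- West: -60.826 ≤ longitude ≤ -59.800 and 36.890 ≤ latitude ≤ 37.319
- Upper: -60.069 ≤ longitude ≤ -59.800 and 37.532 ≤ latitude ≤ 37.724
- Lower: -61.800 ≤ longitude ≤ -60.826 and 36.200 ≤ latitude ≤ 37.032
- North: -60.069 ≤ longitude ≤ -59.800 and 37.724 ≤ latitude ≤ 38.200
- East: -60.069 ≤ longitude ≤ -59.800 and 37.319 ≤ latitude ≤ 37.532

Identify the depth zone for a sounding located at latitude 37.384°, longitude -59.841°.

East

The point has longitude = -59.841 and latitude = 37.384.
Only East satisfies -60.069 ≤ longitude ≤ -59.800 and 37.319 ≤ latitude ≤ 37.532.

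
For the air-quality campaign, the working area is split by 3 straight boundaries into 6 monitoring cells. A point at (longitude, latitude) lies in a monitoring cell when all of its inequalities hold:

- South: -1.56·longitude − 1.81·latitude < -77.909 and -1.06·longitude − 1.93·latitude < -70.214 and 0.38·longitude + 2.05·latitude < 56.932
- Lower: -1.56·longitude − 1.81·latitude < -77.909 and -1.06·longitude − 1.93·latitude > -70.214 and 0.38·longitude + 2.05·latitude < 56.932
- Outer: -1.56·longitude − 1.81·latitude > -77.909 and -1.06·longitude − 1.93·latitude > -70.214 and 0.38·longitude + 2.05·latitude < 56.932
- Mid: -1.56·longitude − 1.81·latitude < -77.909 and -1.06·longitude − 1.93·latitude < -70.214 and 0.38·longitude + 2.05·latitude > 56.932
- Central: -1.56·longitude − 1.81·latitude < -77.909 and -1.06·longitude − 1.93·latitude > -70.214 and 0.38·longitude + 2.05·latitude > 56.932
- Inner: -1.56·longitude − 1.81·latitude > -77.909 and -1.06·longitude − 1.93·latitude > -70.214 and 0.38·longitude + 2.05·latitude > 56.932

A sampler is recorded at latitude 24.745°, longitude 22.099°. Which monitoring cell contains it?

Mid

-1.56·22.099 − 1.81·24.745 = -79.263, which is < -77.909
-1.06·22.099 − 1.93·24.745 = -71.183, which is < -70.214
0.38·22.099 + 2.05·24.745 = 59.125, which is > 56.932
This sign pattern matches Mid.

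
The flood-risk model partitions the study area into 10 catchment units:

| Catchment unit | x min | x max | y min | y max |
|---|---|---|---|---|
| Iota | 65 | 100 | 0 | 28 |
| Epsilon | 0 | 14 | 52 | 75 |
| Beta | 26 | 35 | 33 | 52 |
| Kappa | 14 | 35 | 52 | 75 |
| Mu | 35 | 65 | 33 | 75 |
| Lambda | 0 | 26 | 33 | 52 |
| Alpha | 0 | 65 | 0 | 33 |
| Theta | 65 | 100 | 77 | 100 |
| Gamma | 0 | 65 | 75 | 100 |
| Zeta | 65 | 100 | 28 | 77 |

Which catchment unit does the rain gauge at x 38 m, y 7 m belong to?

Alpha

The point has x = 38 and y = 7.
Only Alpha satisfies 0 ≤ x ≤ 65 and 0 ≤ y ≤ 33.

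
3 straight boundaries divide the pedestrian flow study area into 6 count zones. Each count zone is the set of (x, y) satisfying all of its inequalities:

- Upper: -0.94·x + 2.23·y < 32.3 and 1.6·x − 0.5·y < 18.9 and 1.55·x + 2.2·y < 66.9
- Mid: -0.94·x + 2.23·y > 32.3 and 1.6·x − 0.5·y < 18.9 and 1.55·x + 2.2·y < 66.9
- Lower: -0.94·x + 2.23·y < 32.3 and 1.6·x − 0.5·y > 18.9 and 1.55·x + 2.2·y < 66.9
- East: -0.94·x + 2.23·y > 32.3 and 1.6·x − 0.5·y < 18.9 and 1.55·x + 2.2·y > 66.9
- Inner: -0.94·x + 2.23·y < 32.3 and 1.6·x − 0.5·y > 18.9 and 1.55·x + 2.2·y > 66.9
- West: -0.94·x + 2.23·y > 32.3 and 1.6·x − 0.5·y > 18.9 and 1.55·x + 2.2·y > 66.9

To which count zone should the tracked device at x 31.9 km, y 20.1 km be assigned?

Inner

-0.94·31.9 + 2.23·20.1 = 14.837, which is < 32.3
1.6·31.9 − 0.5·20.1 = 40.990, which is > 18.9
1.55·31.9 + 2.2·20.1 = 93.665, which is > 66.9
This sign pattern matches Inner.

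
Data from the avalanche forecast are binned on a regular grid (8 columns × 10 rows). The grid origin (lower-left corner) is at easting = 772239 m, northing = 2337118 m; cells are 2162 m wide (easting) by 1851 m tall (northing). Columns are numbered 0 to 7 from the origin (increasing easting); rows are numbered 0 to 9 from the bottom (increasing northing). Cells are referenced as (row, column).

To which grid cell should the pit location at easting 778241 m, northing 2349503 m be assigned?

Column index: ⌊(778241 − 772239) / 2162⌋ = ⌊2.776⌋ = 2
Row offset from origin: ⌊(2349503 − 2337118) / 1851⌋ = ⌊6.691⌋ = 6 → row 6

(6, 2)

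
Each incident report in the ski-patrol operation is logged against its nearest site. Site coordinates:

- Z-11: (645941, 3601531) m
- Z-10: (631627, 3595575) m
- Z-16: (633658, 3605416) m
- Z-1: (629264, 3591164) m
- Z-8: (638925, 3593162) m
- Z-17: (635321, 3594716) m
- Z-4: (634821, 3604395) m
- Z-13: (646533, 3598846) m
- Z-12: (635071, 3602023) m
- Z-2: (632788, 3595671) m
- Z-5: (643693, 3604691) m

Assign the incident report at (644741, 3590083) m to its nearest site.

Z-8

Squared distances to each site:
Z-11: 132496704.000; Z-10: 202139060.000; Z-16: 357933778.000; Z-1: 240706090.000; Z-8: 43306097.000; Z-17: 110201089.000; Z-4: 303239744.000; Z-13: 80001433.000; Z-12: 236072500.000; Z-2: 174099953.000; Z-5: 214491968.000.
Minimum at Z-8.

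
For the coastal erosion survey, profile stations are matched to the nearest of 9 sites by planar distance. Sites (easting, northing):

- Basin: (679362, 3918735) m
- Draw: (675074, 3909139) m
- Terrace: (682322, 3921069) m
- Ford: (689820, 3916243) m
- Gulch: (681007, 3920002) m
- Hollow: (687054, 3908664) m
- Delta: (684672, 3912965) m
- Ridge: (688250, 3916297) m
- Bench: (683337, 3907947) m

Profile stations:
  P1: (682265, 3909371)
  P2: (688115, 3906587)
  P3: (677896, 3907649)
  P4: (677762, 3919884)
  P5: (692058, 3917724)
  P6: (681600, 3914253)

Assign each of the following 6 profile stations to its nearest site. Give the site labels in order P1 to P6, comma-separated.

Bench, Hollow, Draw, Basin, Ford, Delta

P1 → Bench (d²=3176960.00)
P2 → Hollow (d²=5439650.00)
P3 → Draw (d²=10183784.00)
P4 → Basin (d²=3880201.00)
P5 → Ford (d²=7202005.00)
P6 → Delta (d²=11096128.00)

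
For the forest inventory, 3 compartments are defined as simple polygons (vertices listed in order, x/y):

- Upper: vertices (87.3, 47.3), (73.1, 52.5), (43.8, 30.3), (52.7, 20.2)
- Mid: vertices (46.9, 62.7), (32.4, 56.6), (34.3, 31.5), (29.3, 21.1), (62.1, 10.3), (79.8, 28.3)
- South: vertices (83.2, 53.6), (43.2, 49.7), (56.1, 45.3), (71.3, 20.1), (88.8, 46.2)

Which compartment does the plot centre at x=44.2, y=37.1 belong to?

Mid

Cast a ray rightward from (44.2, 37.1). For each polygon, the edges (by vertex number in listed order) whose endpoints lie on opposite sides of y = 37.1, where each meets that height, and whether that is right or left of the point:
Upper: 2–3 at x≈52.77 (right), 4–1 at x≈74.28 (right) → 2 crossings.
Mid: 2–3 at x≈33.88 (left), 6–1 at x≈71.38 (right) → 1 crossing.
South: 3–4 at x≈61.05 (right), 4–5 at x≈82.70 (right) → 2 crossings.
Only Mid has an odd count, so the point is inside Mid.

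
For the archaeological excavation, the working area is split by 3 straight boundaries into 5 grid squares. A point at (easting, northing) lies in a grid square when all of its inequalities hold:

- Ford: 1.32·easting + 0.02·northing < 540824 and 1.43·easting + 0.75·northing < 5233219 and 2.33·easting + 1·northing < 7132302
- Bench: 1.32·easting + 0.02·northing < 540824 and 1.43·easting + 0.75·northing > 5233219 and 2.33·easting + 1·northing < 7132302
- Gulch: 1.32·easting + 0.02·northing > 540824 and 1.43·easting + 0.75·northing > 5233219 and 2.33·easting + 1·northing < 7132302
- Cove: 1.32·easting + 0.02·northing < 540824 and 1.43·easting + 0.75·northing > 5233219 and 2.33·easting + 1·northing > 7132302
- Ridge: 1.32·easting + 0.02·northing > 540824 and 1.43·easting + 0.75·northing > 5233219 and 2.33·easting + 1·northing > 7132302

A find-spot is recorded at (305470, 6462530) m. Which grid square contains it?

Cove

1.32·305470 + 0.02·6462530 = 532471.000, which is < 540824
1.43·305470 + 0.75·6462530 = 5283719.600, which is > 5233219
2.33·305470 + 1·6462530 = 7174275.100, which is > 7132302
This sign pattern matches Cove.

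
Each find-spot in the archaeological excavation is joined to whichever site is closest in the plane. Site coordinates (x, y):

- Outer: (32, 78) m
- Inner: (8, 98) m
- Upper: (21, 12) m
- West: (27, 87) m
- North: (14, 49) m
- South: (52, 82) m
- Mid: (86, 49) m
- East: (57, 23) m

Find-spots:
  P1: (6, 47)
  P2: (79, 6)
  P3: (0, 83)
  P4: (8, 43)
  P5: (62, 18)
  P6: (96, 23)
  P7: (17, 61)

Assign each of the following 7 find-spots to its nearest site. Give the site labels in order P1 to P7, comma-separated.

P1 → North (d²=68.00)
P2 → East (d²=773.00)
P3 → Inner (d²=289.00)
P4 → North (d²=72.00)
P5 → East (d²=50.00)
P6 → Mid (d²=776.00)
P7 → North (d²=153.00)

North, East, Inner, North, East, Mid, North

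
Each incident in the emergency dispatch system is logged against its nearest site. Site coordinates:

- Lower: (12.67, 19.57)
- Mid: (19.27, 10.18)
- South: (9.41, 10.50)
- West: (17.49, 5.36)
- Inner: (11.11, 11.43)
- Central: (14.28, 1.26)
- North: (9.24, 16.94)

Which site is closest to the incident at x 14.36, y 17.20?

Squared distances to each site:
Lower: 8.473; Mid: 73.388; South: 69.392; West: 149.982; Inner: 43.855; Central: 254.090; North: 26.282.
Minimum at Lower.

Lower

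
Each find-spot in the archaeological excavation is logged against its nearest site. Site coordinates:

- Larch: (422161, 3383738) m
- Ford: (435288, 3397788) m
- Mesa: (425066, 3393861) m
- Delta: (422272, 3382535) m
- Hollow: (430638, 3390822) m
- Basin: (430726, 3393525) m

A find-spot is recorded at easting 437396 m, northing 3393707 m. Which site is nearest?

Squared distances to each site:
Larch: 331486186.000; Ford: 21098225.000; Mesa: 152052616.000; Delta: 353548960.000; Hollow: 53993789.000; Basin: 44522024.000.
Minimum at Ford.

Ford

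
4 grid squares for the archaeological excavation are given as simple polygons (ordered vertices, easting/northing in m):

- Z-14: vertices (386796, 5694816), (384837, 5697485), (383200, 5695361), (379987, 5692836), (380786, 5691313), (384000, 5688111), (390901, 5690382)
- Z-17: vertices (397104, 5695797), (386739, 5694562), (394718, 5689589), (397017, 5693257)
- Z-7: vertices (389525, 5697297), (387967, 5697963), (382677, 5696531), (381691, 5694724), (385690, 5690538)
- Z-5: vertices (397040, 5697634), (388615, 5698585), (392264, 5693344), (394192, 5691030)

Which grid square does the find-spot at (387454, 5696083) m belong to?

Cast a ray rightward from (387454, 5696083). For each polygon, the edges (by vertex number in listed order) whose endpoints lie on opposite sides of northing = 5696083, where each meets that height, and whether that is right or left of the point:
Z-14: 1–2 at easting≈385866.0 (left), 2–3 at easting≈383756.5 (left) → 0 crossings.
Z-17: no edge straddles that height → 0 crossings.
Z-7: 3–4 at easting≈382432.5 (left), 5–1 at easting≈388836.2 (right) → 1 crossing.
Z-5: 2–3 at easting≈390357.0 (right), 4–1 at easting≈396371.1 (right) → 2 crossings.
Only Z-7 has an odd count, so the point is inside Z-7.

Z-7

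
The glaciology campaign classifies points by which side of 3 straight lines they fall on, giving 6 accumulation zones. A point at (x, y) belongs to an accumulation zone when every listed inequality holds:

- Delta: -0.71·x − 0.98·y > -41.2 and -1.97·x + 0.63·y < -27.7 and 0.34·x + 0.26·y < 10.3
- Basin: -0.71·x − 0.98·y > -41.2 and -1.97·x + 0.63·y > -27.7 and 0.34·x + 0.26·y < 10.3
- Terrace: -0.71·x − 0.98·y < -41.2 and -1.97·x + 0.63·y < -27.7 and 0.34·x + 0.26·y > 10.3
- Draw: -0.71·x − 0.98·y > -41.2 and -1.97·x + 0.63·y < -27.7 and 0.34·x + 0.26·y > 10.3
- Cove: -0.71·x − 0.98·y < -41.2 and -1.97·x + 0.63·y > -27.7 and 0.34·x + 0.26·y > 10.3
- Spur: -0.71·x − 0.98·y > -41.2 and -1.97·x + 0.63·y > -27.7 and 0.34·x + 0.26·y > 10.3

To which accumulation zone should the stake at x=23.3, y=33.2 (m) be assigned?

-0.71·23.3 − 0.98·33.2 = -49.079, which is < -41.2
-1.97·23.3 + 0.63·33.2 = -24.985, which is > -27.7
0.34·23.3 + 0.26·33.2 = 16.554, which is > 10.3
This sign pattern matches Cove.

Cove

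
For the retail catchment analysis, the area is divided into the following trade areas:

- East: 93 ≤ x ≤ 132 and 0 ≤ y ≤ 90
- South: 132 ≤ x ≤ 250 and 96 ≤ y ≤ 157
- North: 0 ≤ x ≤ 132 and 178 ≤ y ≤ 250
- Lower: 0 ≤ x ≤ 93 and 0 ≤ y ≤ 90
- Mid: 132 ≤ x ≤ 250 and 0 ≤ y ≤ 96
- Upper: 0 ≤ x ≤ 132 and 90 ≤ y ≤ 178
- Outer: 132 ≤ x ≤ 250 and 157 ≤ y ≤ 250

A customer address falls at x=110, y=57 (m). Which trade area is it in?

East

The point has x = 110 and y = 57.
Only East satisfies 93 ≤ x ≤ 132 and 0 ≤ y ≤ 90.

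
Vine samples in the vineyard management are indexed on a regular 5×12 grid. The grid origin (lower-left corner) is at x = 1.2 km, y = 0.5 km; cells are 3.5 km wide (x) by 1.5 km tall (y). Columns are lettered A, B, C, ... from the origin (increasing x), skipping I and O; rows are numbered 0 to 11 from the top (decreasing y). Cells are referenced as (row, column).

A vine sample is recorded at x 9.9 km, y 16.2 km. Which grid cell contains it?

(1, C)

Column index: ⌊(9.9 − 1.2) / 3.5⌋ = ⌊2.486⌋ = 2 → column C
Row offset from origin: ⌊(16.2 − 0.5) / 1.5⌋ = ⌊10.467⌋ = 10 → row 1 (counted from top)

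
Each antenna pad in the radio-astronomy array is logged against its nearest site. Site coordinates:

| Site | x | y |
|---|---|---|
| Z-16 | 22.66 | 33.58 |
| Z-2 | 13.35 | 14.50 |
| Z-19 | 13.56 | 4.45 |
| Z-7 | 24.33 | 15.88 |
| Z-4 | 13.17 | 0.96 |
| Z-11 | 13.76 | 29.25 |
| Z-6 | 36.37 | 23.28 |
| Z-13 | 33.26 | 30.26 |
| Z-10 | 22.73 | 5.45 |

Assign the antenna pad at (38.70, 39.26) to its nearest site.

Z-13

Squared distances to each site:
Z-16: 289.544; Z-2: 1255.680; Z-19: 1843.756; Z-7: 753.121; Z-4: 2118.671; Z-11: 722.204; Z-6: 260.789; Z-13: 110.594; Z-10: 1398.157.
Minimum at Z-13.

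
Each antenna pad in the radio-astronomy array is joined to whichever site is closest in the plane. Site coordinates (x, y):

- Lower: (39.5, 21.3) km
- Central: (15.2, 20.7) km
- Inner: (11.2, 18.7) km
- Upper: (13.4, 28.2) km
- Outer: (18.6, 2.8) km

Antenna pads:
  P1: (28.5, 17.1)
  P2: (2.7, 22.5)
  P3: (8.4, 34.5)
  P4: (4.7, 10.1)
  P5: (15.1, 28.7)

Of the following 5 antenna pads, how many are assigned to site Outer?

0

P1 → Lower
P2 → Inner
P3 → Upper
P4 → Inner
P5 → Upper
0 of the 5 go to Outer.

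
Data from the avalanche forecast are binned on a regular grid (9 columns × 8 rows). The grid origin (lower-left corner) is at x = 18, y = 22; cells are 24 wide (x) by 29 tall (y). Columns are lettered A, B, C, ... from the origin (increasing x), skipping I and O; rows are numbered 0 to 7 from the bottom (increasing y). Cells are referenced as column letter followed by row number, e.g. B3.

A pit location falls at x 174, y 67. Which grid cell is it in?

G1

Column index: ⌊(174 − 18) / 24⌋ = ⌊6.500⌋ = 6 → column G
Row offset from origin: ⌊(67 − 22) / 29⌋ = ⌊1.552⌋ = 1 → row 1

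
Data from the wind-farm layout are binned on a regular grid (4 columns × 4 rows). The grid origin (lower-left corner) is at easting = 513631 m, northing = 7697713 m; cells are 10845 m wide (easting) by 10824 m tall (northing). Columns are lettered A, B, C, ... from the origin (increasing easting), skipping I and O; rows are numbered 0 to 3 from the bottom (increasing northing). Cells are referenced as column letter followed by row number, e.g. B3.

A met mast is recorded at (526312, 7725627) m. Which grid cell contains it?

B2

Column index: ⌊(526312 − 513631) / 10845⌋ = ⌊1.169⌋ = 1 → column B
Row offset from origin: ⌊(7725627 − 7697713) / 10824⌋ = ⌊2.579⌋ = 2 → row 2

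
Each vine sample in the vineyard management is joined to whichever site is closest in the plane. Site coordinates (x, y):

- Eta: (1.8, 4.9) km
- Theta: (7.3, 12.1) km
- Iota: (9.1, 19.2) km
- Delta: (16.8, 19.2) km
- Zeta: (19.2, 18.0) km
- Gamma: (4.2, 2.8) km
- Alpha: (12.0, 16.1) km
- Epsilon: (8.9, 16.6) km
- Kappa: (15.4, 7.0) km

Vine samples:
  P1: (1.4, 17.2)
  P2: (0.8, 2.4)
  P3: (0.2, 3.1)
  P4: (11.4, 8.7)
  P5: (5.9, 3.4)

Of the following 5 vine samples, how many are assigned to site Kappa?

P1 → Epsilon
P2 → Eta
P3 → Eta
P4 → Kappa
P5 → Gamma
1 of the 5 goes to Kappa.

1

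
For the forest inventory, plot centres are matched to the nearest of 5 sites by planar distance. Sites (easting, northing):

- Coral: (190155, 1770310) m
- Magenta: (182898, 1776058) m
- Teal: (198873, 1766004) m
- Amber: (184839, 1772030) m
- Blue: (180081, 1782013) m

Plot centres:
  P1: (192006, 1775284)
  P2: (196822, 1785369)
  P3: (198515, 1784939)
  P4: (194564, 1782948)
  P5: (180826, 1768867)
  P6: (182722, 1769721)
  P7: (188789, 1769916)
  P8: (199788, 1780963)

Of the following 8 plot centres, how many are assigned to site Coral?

P1 → Coral
P2 → Coral
P3 → Coral
P4 → Coral
P5 → Amber
P6 → Amber
P7 → Coral
P8 → Coral
6 of the 8 go to Coral.

6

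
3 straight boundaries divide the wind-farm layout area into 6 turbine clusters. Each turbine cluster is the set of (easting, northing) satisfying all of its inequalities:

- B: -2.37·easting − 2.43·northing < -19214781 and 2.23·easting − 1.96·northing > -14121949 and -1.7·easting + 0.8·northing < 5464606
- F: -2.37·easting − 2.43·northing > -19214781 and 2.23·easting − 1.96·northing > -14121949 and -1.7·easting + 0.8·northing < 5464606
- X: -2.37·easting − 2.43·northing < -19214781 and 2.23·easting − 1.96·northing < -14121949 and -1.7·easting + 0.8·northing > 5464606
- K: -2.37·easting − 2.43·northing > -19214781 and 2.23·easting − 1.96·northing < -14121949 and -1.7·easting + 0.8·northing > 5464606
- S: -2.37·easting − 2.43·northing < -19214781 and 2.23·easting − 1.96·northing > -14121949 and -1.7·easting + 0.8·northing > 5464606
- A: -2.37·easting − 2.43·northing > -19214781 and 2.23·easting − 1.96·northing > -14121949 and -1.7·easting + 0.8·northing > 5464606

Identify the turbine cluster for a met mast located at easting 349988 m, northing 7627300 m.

X

-2.37·349988 − 2.43·7627300 = -19363810.560, which is < -19214781
2.23·349988 − 1.96·7627300 = -14169034.760, which is < -14121949
-1.7·349988 + 0.8·7627300 = 5506860.400, which is > 5464606
This sign pattern matches X.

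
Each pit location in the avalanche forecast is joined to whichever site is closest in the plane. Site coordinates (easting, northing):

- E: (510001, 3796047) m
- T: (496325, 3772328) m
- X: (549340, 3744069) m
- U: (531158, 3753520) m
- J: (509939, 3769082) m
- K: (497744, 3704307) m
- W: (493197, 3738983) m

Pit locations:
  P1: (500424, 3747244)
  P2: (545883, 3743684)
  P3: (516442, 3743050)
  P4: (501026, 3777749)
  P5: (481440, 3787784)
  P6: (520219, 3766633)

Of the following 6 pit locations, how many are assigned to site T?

2

P1 → W
P2 → X
P3 → U
P4 → T
P5 → T
P6 → J
2 of the 6 go to T.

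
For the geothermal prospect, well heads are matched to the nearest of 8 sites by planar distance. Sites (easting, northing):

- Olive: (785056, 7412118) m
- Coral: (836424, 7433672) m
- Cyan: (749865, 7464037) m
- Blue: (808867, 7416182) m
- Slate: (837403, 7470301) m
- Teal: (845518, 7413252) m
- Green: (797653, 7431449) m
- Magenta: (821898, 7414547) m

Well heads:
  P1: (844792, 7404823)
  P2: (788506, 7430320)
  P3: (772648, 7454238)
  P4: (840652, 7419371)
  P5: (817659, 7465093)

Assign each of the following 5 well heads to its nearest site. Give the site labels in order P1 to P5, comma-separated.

Teal, Green, Cyan, Teal, Slate

P1 → Teal (d²=71575117.00)
P2 → Green (d²=84942250.00)
P3 → Cyan (d²=615085490.00)
P4 → Teal (d²=61120117.00)
P5 → Slate (d²=416948800.00)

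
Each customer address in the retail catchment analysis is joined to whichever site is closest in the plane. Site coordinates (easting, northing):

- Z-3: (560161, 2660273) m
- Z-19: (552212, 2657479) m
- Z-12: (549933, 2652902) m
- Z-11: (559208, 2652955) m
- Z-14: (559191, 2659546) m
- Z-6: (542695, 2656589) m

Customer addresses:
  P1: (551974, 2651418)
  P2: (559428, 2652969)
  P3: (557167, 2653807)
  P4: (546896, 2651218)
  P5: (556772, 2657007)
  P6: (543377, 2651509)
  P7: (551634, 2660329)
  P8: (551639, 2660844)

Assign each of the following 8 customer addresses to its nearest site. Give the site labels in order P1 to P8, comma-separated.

Z-12, Z-11, Z-11, Z-12, Z-14, Z-6, Z-19, Z-19

P1 → Z-12 (d²=6367937.00)
P2 → Z-11 (d²=48596.00)
P3 → Z-11 (d²=4891585.00)
P4 → Z-12 (d²=12059225.00)
P5 → Z-14 (d²=12298082.00)
P6 → Z-6 (d²=26271524.00)
P7 → Z-19 (d²=8456584.00)
P8 → Z-19 (d²=11651554.00)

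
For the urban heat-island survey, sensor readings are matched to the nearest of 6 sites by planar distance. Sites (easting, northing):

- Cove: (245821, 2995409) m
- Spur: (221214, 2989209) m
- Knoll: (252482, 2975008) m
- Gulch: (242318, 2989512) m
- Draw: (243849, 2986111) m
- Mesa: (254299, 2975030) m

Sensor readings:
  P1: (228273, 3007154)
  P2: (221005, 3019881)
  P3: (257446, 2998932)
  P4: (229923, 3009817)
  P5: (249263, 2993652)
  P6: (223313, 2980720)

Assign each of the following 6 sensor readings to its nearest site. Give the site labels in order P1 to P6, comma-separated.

P1 → Spur (d²=371852506.00)
P2 → Spur (d²=940815265.00)
P3 → Cove (d²=147552154.00)
P4 → Cove (d²=460336868.00)
P5 → Cove (d²=14934413.00)
P6 → Spur (d²=76468922.00)

Spur, Spur, Cove, Cove, Cove, Spur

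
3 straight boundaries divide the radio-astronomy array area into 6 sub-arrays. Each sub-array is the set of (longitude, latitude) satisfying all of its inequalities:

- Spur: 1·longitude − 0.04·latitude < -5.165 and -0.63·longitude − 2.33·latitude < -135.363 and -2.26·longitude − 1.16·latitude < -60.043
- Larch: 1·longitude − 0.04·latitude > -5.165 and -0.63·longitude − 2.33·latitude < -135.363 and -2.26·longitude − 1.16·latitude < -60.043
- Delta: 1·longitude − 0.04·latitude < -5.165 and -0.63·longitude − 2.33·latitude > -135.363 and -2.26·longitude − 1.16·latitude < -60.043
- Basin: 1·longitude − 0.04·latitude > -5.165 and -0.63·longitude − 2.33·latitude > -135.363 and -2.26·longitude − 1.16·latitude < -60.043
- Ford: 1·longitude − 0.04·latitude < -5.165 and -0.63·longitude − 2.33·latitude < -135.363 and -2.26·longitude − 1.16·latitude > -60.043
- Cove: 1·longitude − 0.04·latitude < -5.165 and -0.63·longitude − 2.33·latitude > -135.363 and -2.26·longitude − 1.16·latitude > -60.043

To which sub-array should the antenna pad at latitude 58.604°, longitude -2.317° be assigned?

Basin

1·-2.317 − 0.04·58.604 = -4.661, which is > -5.165
-0.63·-2.317 − 2.33·58.604 = -135.088, which is > -135.363
-2.26·-2.317 − 1.16·58.604 = -62.744, which is < -60.043
This sign pattern matches Basin.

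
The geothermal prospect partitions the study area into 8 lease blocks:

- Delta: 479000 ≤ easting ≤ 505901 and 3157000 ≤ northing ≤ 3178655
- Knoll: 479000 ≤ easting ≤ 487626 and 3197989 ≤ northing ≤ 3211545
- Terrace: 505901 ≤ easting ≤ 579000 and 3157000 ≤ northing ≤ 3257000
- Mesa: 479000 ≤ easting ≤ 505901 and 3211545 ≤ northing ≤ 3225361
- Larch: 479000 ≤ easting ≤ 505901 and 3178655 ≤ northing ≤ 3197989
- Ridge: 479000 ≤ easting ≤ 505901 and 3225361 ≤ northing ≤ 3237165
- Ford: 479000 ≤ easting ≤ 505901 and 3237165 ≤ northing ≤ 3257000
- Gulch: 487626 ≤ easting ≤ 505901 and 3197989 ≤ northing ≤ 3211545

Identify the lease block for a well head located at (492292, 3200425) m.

Gulch

The point has easting = 492292 and northing = 3200425.
Only Gulch satisfies 487626 ≤ easting ≤ 505901 and 3197989 ≤ northing ≤ 3211545.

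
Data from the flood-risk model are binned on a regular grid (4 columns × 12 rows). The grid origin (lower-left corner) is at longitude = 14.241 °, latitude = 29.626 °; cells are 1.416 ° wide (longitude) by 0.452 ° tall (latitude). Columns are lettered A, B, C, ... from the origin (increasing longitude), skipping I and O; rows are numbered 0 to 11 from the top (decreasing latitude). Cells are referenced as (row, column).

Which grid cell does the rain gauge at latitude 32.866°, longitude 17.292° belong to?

(4, C)

Column index: ⌊(17.292 − 14.241) / 1.416⌋ = ⌊2.155⌋ = 2 → column C
Row offset from origin: ⌊(32.866 − 29.626) / 0.452⌋ = ⌊7.168⌋ = 7 → row 4 (counted from top)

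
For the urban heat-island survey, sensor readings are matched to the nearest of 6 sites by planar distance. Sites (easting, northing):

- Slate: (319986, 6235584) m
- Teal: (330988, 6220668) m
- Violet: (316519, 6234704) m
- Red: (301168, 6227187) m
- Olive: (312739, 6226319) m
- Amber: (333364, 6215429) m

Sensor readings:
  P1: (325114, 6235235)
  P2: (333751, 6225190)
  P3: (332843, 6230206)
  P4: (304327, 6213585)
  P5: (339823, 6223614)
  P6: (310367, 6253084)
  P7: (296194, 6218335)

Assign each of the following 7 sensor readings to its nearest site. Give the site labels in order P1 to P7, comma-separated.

Slate, Teal, Teal, Red, Teal, Violet, Red

P1 → Slate (d²=26418185.00)
P2 → Teal (d²=28082653.00)
P3 → Teal (d²=94414469.00)
P4 → Red (d²=194993685.00)
P5 → Teal (d²=86736141.00)
P6 → Violet (d²=375671504.00)
P7 → Red (d²=103098580.00)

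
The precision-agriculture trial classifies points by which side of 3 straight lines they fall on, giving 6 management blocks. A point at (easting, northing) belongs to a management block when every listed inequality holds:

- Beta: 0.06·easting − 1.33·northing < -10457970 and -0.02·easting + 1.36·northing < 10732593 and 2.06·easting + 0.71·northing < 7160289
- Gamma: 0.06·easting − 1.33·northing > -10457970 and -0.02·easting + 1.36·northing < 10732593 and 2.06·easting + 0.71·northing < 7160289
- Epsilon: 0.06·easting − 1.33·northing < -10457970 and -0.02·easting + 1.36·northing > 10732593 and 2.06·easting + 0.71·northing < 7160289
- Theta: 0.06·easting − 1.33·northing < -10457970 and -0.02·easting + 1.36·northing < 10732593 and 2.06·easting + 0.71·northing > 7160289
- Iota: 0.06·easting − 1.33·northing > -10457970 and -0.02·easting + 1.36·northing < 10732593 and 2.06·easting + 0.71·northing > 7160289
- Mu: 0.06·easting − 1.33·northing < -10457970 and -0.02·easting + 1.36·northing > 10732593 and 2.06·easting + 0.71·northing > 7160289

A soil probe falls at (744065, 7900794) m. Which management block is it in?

0.06·744065 − 1.33·7900794 = -10463412.120, which is < -10457970
-0.02·744065 + 1.36·7900794 = 10730198.540, which is < 10732593
2.06·744065 + 0.71·7900794 = 7142337.640, which is < 7160289
This sign pattern matches Beta.

Beta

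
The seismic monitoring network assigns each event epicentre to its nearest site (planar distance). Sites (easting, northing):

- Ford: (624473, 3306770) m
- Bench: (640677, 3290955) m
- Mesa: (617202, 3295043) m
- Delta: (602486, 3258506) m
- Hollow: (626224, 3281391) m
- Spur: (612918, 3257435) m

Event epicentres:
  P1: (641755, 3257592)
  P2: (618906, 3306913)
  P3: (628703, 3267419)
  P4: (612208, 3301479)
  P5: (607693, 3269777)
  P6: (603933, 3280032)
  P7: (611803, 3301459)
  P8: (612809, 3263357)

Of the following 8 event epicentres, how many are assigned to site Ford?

P1 → Hollow
P2 → Ford
P3 → Hollow
P4 → Mesa
P5 → Delta
P6 → Mesa
P7 → Mesa
P8 → Spur
1 of the 8 goes to Ford.

1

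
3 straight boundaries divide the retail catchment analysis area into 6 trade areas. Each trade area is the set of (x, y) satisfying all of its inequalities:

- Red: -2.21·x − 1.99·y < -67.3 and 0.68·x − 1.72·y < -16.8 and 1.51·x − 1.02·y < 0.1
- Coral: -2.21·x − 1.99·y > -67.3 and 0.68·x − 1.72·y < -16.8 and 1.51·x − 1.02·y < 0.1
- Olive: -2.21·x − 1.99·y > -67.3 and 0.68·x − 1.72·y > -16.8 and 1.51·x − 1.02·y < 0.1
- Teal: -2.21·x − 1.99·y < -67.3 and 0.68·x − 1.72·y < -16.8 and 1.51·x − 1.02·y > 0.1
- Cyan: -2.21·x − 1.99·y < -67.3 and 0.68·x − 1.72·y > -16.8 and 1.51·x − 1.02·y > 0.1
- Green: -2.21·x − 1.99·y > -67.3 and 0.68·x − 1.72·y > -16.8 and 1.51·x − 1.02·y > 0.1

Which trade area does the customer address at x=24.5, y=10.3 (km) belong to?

-2.21·24.5 − 1.99·10.3 = -74.642, which is < -67.3
0.68·24.5 − 1.72·10.3 = -1.056, which is > -16.8
1.51·24.5 − 1.02·10.3 = 26.489, which is > 0.1
This sign pattern matches Cyan.

Cyan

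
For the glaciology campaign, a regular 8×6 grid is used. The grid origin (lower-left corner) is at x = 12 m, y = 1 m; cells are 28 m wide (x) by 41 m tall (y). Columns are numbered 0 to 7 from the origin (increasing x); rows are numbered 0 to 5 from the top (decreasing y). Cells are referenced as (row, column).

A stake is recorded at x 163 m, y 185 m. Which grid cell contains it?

Column index: ⌊(163 − 12) / 28⌋ = ⌊5.393⌋ = 5
Row offset from origin: ⌊(185 − 1) / 41⌋ = ⌊4.488⌋ = 4 → row 1 (counted from top)

(1, 5)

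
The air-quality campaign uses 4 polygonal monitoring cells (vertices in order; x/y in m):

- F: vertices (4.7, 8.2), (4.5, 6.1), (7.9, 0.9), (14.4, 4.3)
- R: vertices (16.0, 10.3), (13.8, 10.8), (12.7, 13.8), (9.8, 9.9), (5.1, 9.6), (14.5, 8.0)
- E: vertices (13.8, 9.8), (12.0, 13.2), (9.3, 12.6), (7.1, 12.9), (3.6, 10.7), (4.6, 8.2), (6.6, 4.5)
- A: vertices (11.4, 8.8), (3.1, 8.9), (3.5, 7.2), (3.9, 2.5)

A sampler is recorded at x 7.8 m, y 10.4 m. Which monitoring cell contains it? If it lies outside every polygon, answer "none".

Cast a ray rightward from (7.8, 10.4). For each polygon, the edges (by vertex number in listed order) whose endpoints lie on opposite sides of y = 10.4, where each meets that height, and whether that is right or left of the point:
F: no edge straddles that height → 0 crossings.
R: 1–2 at x≈15.56 (right), 3–4 at x≈10.17 (right) → 2 crossings.
E: 1–2 at x≈13.48 (right), 5–6 at x≈3.72 (left) → 1 crossing.
A: no edge straddles that height → 0 crossings.
Only E has an odd count, so the point is inside E.

E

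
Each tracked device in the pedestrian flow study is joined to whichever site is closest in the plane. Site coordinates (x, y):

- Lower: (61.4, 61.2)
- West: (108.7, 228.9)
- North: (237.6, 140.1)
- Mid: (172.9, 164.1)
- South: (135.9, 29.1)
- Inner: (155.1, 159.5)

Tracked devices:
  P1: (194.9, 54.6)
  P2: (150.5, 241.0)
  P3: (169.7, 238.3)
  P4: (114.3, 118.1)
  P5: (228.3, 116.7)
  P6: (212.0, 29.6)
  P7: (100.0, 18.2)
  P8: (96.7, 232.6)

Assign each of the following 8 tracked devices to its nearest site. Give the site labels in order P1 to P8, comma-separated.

P1 → South (d²=4131.25)
P2 → West (d²=1893.65)
P3 → West (d²=3809.36)
P4 → Inner (d²=3378.60)
P5 → North (d²=634.05)
P6 → South (d²=5791.46)
P7 → South (d²=1407.62)
P8 → West (d²=157.69)

South, West, West, Inner, North, South, South, West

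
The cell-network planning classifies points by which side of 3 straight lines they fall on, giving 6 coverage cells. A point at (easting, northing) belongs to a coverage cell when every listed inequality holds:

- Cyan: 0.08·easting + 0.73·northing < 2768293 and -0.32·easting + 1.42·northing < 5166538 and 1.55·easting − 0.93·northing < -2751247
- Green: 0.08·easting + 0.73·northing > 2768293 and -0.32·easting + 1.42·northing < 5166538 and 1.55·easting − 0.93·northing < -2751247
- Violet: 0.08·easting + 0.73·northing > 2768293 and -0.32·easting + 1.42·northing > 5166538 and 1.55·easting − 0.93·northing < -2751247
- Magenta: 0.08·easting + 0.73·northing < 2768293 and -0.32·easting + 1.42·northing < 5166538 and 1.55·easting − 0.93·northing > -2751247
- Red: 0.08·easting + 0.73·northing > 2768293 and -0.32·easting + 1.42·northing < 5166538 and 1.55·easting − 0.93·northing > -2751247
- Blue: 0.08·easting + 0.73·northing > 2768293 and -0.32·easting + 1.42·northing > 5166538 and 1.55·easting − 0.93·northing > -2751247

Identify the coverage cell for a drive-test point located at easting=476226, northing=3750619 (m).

Blue

0.08·476226 + 0.73·3750619 = 2776049.950, which is > 2768293
-0.32·476226 + 1.42·3750619 = 5173486.660, which is > 5166538
1.55·476226 − 0.93·3750619 = -2749925.370, which is > -2751247
This sign pattern matches Blue.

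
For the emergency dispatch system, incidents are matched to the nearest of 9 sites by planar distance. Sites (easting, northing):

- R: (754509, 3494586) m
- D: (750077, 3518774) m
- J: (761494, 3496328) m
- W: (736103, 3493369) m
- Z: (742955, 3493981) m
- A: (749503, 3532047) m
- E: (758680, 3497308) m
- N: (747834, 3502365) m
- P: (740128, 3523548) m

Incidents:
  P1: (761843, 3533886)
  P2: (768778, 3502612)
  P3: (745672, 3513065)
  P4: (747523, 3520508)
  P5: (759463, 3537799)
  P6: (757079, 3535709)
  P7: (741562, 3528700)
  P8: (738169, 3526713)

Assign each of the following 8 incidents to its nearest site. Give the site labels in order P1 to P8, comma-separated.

A, J, D, D, A, A, P, P

P1 → A (d²=155657521.00)
P2 → J (d²=92545312.00)
P3 → D (d²=51996706.00)
P4 → D (d²=9529672.00)
P5 → A (d²=132287104.00)
P6 → A (d²=70806020.00)
P7 → P (d²=28599460.00)
P8 → P (d²=13854906.00)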